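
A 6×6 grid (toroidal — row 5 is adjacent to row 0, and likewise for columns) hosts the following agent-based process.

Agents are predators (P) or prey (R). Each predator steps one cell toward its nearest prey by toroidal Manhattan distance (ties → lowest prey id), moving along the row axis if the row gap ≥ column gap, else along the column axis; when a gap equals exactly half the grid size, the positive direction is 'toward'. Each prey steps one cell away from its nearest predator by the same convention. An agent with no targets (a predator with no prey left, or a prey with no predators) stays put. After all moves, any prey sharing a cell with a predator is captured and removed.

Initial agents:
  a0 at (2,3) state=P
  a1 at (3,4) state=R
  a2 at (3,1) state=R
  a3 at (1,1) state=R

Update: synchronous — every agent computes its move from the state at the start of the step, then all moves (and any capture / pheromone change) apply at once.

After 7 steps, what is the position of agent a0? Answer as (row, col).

(3, 3)

t=1: a0@(3,3):P a1@(4,4):R a2@(3,0):R a3@(1,0):R
t=2: a0@(4,3):P a1@(5,4):R a2@(3,5):R a3@(1,5):R
t=3: a0@(5,3):P a1@(0,4):R a2@(3,0):R a3@(0,5):R
t=4: a0@(0,3):P a1@(1,4):R a2@(3,5):R a3@(0,0):R
t=5: a0@(1,3):P a1@(2,4):R a2@(2,5):R a3@(0,5):R
t=6: a0@(2,3):P a1@(3,4):R a2@(2,0):R a3@(0,0):R
t=7: a0@(3,3):P a1@(4,4):R a2@(2,5):R a3@(0,5):R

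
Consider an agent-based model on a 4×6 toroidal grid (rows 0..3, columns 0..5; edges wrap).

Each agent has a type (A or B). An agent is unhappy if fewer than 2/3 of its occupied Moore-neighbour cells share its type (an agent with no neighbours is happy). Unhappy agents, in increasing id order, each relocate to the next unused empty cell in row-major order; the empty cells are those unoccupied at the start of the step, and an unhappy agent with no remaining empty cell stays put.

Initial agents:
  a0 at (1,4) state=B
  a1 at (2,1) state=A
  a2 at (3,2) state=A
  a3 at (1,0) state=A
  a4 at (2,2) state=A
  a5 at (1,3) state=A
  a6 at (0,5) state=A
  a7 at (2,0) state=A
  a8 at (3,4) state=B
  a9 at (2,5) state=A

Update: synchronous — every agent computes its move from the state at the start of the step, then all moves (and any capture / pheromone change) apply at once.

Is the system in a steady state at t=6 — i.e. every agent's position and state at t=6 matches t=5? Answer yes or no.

no

t=1: a0@(0,0):B a1@(2,1):A a2@(3,2):A a3@(1,0):A a4@(2,2):A a5@(0,1):A a6@(0,2):A a7@(2,0):A a8@(0,3):B a9@(0,4):A
t=2: a0@(0,5):B a1@(2,1):A a2@(3,2):A a3@(1,0):A a4@(2,2):A a5@(0,1):A a6@(0,2):A a7@(2,0):A a8@(1,1):B a9@(1,2):A
t=3: a0@(0,0):B a1@(2,1):A a2@(3,2):A a3@(0,3):A a4@(2,2):A a5@(0,1):A a6@(0,2):A a7@(2,0):A a8@(0,4):B a9@(1,2):A
t=4: a0@(0,5):B a1@(2,1):A a2@(3,2):A a3@(0,3):A a4@(2,2):A a5@(0,1):A a6@(0,2):A a7@(2,0):A a8@(1,0):B a9@(1,2):A
t=5: a0@(0,5):B a1@(2,1):A a2@(3,2):A a3@(0,3):A a4@(2,2):A a5@(0,1):A a6@(0,2):A a7@(0,0):A a8@(0,4):B a9@(1,2):A
t=6: a0@(1,0):B a1@(2,1):A a2@(3,2):A a3@(0,3):A a4@(2,2):A a5@(0,1):A a6@(0,2):A a7@(1,1):A a8@(1,3):B a9@(1,2):A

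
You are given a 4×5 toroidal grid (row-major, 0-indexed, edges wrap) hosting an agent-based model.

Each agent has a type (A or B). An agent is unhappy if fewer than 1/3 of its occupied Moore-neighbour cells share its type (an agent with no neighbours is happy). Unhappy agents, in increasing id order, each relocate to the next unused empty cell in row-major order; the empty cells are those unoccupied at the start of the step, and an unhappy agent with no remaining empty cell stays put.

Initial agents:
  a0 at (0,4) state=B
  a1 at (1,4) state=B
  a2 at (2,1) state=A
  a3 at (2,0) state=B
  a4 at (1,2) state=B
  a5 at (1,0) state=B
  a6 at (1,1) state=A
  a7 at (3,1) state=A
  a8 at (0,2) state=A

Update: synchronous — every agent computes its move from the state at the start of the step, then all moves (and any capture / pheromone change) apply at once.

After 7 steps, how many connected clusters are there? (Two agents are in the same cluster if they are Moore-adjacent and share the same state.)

t=1: a0@(0,4):B a1@(1,4):B a2@(2,1):A a3@(2,0):B a4@(0,0):B a5@(1,0):B a6@(1,1):A a7@(3,1):A a8@(0,2):A
t=2: (unchanged — steady state)

2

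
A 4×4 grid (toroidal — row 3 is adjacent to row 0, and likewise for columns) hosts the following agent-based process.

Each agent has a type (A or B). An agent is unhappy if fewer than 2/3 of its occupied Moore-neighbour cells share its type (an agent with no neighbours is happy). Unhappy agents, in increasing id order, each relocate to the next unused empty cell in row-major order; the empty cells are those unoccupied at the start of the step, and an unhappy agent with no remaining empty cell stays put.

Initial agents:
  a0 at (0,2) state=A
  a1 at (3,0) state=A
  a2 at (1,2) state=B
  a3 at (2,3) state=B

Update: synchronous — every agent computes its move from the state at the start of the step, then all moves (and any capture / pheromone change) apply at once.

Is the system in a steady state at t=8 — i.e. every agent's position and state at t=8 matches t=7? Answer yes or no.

t=1: a0@(0,0):A a1@(0,1):A a2@(0,3):B a3@(1,0):B
t=2: a0@(0,2):A a1@(1,1):A a2@(1,2):B a3@(1,3):B
t=3: a0@(0,0):A a1@(0,1):A a2@(0,3):B a3@(1,0):B
t=4: a0@(0,2):A a1@(1,1):A a2@(1,2):B a3@(1,3):B
t=5: a0@(0,0):A a1@(0,1):A a2@(0,3):B a3@(1,0):B
t=6: a0@(0,2):A a1@(1,1):A a2@(1,2):B a3@(1,3):B
t=7: a0@(0,0):A a1@(0,1):A a2@(0,3):B a3@(1,0):B
t=8: a0@(0,2):A a1@(1,1):A a2@(1,2):B a3@(1,3):B

no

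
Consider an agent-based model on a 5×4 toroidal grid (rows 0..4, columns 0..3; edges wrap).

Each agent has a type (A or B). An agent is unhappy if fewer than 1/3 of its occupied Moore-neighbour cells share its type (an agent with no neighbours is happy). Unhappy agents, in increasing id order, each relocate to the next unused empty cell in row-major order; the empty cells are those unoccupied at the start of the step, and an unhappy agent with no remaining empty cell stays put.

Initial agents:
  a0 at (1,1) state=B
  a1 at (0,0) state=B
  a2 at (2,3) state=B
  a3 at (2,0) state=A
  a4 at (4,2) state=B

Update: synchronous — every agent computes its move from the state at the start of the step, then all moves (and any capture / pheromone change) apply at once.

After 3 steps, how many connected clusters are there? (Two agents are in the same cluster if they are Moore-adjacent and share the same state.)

t=1: a0@(1,1):B a1@(0,0):B a2@(0,1):B a3@(0,2):A a4@(4,2):B
t=2: a0@(1,1):B a1@(0,0):B a2@(0,1):B a3@(0,3):A a4@(4,2):B
t=3: a0@(1,1):B a1@(0,0):B a2@(0,1):B a3@(0,2):A a4@(4,2):B

2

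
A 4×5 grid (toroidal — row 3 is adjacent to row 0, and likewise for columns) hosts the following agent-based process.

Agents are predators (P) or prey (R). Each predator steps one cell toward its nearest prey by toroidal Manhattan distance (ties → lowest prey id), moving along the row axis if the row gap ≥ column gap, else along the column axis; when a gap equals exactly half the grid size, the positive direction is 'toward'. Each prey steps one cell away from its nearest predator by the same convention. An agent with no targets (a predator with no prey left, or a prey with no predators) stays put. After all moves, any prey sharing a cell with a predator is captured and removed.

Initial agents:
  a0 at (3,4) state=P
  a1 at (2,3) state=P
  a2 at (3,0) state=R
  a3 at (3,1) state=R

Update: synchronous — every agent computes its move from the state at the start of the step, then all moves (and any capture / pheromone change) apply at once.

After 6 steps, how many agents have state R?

t=1: a0@(3,0):P a1@(2,4):P a2@(3,1):R a3@(3,2):R
t=2: a0@(3,1):P a1@(2,0):P a2@(3,2):R a3@(3,3):R
t=3: a0@(3,2):P a1@(2,1):P a2@(3,3):R a3@(3,4):R
t=4: a0@(3,3):P a1@(2,2):P a2@(3,4):R a3@(3,0):R
t=5: a0@(3,4):P a1@(2,3):P a2@(3,0):R a3@(3,1):R
t=6: a0@(3,0):P a1@(2,4):P a2@(3,1):R a3@(3,2):R

2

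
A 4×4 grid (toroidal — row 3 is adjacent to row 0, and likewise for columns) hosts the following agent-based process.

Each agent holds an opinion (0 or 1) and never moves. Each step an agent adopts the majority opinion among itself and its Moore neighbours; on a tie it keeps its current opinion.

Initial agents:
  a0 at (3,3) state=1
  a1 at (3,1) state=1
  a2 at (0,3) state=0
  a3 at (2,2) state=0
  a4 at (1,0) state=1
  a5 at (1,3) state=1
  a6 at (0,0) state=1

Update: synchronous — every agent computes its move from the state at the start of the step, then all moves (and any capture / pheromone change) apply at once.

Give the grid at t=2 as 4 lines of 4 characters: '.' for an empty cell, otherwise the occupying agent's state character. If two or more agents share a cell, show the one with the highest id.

1..1
1..1
..1.
.1.1

t=1: a0@(3,3):1 a1@(3,1):1 a2@(0,3):1 a3@(2,2):1 a4@(1,0):1 a5@(1,3):1 a6@(0,0):1
t=2: (unchanged — steady state)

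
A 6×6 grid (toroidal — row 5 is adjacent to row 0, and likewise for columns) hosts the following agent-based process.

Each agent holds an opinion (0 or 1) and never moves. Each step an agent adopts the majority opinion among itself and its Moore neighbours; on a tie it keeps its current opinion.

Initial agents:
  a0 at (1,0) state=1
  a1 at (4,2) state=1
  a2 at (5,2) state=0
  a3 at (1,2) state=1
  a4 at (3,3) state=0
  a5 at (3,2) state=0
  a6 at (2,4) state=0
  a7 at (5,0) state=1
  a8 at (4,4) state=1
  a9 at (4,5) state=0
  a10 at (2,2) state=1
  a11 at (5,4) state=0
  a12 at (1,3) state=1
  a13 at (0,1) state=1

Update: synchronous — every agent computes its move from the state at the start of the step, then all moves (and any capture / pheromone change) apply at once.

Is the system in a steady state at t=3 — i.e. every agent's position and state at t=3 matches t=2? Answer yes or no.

yes

t=1: a0@(1,0):1 a1@(4,2):0 a2@(5,2):1 a3@(1,2):1 a4@(3,3):0 a5@(3,2):0 a6@(2,4):0 a7@(5,0):1 a8@(4,4):0 a9@(4,5):0 a10@(2,2):1 a11@(5,4):0 a12@(1,3):1 a13@(0,1):1
t=2: (unchanged — steady state)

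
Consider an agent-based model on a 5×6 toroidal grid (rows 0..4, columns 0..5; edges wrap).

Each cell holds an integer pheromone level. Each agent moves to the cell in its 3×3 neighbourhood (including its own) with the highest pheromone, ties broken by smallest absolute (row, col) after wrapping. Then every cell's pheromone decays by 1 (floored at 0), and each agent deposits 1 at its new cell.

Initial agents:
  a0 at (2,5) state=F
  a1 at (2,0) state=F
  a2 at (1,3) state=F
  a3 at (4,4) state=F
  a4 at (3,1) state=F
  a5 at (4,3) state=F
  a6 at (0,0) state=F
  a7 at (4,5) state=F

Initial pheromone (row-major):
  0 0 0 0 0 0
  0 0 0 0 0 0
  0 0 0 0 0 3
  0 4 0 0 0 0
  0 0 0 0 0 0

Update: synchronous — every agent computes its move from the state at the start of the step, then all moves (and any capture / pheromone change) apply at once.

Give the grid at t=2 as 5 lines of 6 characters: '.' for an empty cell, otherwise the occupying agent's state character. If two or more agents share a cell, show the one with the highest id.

t=1: a0@(2,5) a1@(3,1) a2@(0,2) a3@(0,3) a4@(3,1) a5@(0,2) a6@(0,0) a7@(0,0) | pheromone: 2 0 2 1 0 0 / 0 0 0 0 0 0 / 0 0 0 0 0 3 / 0 5 0 0 0 0 / 0 0 0 0 0 0
t=2: a0@(2,5) a1@(3,1) a2@(0,2) a3@(0,2) a4@(3,1) a5@(0,2) a6@(0,0) a7@(0,0) | pheromone: 3 0 4 0 0 0 / 0 0 0 0 0 0 / 0 0 0 0 0 3 / 0 6 0 0 0 0 / 0 0 0 0 0 0

F.F...
......
.....F
.F....
......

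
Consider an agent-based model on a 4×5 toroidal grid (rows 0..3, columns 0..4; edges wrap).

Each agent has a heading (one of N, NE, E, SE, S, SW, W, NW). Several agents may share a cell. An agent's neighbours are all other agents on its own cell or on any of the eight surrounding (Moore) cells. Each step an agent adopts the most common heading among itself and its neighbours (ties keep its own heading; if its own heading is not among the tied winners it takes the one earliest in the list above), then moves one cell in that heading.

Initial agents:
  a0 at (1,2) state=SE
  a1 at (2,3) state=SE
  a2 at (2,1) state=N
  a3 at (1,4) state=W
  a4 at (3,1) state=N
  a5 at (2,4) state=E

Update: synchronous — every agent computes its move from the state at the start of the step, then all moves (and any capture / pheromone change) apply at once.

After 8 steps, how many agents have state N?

6

t=1: a0@(2,3):SE a1@(3,4):SE a2@(1,1):N a3@(1,3):W a4@(2,1):N a5@(2,0):E
t=2: a0@(3,4):SE a1@(0,0):SE a2@(0,1):N a3@(1,2):W a4@(1,1):N a5@(1,0):N
t=3: a0@(0,0):SE a1@(3,0):N a2@(3,1):N a3@(0,2):N a4@(0,1):N a5@(0,0):N
t=4: a0@(3,0):N a1@(2,0):N a2@(2,1):N a3@(3,2):N a4@(3,1):N a5@(3,0):N
t=5: a0@(2,0):N a1@(1,0):N a2@(1,1):N a3@(2,2):N a4@(2,1):N a5@(2,0):N
t=6: a0@(1,0):N a1@(0,0):N a2@(0,1):N a3@(1,2):N a4@(1,1):N a5@(1,0):N
t=7: a0@(0,0):N a1@(3,0):N a2@(3,1):N a3@(0,2):N a4@(0,1):N a5@(0,0):N
t=8: a0@(3,0):N a1@(2,0):N a2@(2,1):N a3@(3,2):N a4@(3,1):N a5@(3,0):N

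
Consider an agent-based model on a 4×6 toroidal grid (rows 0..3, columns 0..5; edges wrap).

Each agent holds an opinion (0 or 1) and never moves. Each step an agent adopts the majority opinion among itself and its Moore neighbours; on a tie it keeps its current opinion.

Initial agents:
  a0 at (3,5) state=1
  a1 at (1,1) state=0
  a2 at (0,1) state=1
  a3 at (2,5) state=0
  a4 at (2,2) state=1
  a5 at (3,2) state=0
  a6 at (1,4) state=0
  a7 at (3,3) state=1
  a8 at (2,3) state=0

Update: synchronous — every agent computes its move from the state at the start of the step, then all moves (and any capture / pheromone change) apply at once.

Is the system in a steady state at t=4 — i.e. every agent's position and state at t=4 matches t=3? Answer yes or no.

t=1: a0@(3,5):1 a1@(1,1):1 a2@(0,1):0 a3@(2,5):0 a4@(2,2):0 a5@(3,2):1 a6@(1,4):0 a7@(3,3):1 a8@(2,3):0
t=2: a0@(3,5):1 a1@(1,1):0 a2@(0,1):1 a3@(2,5):0 a4@(2,2):1 a5@(3,2):0 a6@(1,4):0 a7@(3,3):1 a8@(2,3):0
t=3: a0@(3,5):1 a1@(1,1):1 a2@(0,1):0 a3@(2,5):0 a4@(2,2):0 a5@(3,2):1 a6@(1,4):0 a7@(3,3):1 a8@(2,3):0
t=4: a0@(3,5):1 a1@(1,1):0 a2@(0,1):1 a3@(2,5):0 a4@(2,2):1 a5@(3,2):0 a6@(1,4):0 a7@(3,3):1 a8@(2,3):0

no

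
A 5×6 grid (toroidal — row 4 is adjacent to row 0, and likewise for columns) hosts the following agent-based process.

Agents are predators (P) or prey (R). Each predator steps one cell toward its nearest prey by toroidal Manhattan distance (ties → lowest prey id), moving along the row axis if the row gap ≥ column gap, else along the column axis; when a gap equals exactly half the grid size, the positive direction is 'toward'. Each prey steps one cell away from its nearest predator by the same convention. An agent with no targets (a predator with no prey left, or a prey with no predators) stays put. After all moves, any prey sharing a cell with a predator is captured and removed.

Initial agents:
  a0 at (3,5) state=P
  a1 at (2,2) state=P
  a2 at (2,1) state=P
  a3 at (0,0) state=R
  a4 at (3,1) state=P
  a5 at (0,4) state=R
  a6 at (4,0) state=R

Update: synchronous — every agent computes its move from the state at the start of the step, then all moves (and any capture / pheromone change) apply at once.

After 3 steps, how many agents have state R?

2

t=1: a0@(4,5):P a1@(1,2):P a2@(1,1):P a3@(1,0):R a4@(4,1):P a5@(1,4):R a6@(0,0):R
t=2: a0@(0,5):P a1@(1,1):P a2@(1,0):P a3@(1,5):R a4@(0,1):P a5@(1,5):R
t=3: a0@(1,5):P a1@(1,0):P a2@(1,5):P a3@(2,5):R a4@(0,0):P a5@(2,5):R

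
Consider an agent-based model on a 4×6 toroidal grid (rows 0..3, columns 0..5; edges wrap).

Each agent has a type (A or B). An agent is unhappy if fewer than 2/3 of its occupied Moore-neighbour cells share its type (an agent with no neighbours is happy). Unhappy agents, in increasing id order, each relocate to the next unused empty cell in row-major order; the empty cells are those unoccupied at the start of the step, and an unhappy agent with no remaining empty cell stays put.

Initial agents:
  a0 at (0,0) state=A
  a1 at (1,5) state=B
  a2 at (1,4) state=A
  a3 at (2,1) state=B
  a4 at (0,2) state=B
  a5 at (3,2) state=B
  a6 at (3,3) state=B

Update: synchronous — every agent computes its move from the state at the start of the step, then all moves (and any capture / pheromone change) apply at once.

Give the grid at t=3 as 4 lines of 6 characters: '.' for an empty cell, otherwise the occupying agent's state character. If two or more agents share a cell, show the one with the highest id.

t=1: a0@(0,1):A a1@(0,3):B a2@(0,4):A a3@(2,1):B a4@(0,2):B a5@(3,2):B a6@(3,3):B
t=2: a0@(0,0):A a1@(0,3):B a2@(0,5):A a3@(2,1):B a4@(0,2):B a5@(3,2):B a6@(3,3):B
t=3: (unchanged — steady state)

A.BB.A
......
.B....
..BB..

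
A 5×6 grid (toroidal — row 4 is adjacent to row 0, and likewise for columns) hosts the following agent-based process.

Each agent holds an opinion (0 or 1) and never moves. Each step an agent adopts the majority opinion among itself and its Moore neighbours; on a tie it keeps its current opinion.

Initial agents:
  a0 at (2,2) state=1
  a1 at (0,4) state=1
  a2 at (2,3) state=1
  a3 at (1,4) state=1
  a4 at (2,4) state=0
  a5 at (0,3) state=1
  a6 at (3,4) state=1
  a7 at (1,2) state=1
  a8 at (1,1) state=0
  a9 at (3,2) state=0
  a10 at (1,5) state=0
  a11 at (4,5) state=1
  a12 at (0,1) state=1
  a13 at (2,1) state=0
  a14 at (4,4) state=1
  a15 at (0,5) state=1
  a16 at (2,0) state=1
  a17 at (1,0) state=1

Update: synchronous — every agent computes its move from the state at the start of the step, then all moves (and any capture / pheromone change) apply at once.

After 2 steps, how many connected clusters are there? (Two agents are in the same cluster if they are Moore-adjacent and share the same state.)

t=1: a0@(2,2):1 a1@(0,4):1 a2@(2,3):1 a3@(1,4):1 a4@(2,4):1 a5@(0,3):1 a6@(3,4):1 a7@(1,2):1 a8@(1,1):1 a9@(3,2):0 a10@(1,5):1 a11@(4,5):1 a12@(0,1):1 a13@(2,1):1 a14@(4,4):1 a15@(0,5):1 a16@(2,0):0 a17@(1,0):1
t=2: a0@(2,2):1 a1@(0,4):1 a2@(2,3):1 a3@(1,4):1 a4@(2,4):1 a5@(0,3):1 a6@(3,4):1 a7@(1,2):1 a8@(1,1):1 a9@(3,2):1 a10@(1,5):1 a11@(4,5):1 a12@(0,1):1 a13@(2,1):1 a14@(4,4):1 a15@(0,5):1 a16@(2,0):1 a17@(1,0):1

1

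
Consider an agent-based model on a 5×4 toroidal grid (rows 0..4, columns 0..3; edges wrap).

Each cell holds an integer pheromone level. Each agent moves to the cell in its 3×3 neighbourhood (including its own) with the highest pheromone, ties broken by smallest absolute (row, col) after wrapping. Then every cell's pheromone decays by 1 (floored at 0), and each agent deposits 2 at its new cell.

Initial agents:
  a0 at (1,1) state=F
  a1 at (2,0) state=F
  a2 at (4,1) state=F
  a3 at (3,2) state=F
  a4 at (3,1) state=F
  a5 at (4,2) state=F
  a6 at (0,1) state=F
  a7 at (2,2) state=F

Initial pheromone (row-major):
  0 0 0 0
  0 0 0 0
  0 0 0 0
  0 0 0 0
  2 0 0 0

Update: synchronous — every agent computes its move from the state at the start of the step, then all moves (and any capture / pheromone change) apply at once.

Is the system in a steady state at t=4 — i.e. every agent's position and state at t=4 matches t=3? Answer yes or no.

t=1: a0@(0,0) a1@(1,0) a2@(4,0) a3@(2,1) a4@(4,0) a5@(0,1) a6@(4,0) a7@(1,1) | pheromone: 2 2 0 0 / 2 2 0 0 / 0 2 0 0 / 0 0 0 0 / 7 0 0 0
t=2: a0@(4,0) a1@(0,0) a2@(4,0) a3@(1,0) a4@(4,0) a5@(4,0) a6@(4,0) a7@(0,0) | pheromone: 5 1 0 0 / 3 1 0 0 / 0 1 0 0 / 0 0 0 0 / 16 0 0 0
t=3: a0@(4,0) a1@(4,0) a2@(4,0) a3@(0,0) a4@(4,0) a5@(4,0) a6@(4,0) a7@(4,0) | pheromone: 6 0 0 0 / 2 0 0 0 / 0 0 0 0 / 0 0 0 0 / 29 0 0 0
t=4: a0@(4,0) a1@(4,0) a2@(4,0) a3@(4,0) a4@(4,0) a5@(4,0) a6@(4,0) a7@(4,0) | pheromone: 5 0 0 0 / 1 0 0 0 / 0 0 0 0 / 0 0 0 0 / 44 0 0 0

no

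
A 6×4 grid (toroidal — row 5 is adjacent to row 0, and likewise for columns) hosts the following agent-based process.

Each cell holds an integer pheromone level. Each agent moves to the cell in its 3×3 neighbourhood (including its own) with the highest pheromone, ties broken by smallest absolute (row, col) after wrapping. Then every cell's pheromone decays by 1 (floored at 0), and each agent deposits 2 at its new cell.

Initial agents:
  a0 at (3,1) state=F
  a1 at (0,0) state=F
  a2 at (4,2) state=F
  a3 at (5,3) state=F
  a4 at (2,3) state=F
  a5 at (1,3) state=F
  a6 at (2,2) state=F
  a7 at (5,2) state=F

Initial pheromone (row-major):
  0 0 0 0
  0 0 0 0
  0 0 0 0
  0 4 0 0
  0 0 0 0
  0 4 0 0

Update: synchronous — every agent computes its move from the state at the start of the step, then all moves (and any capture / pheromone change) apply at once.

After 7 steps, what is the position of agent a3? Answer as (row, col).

t=1: a0@(3,1) a1@(5,1) a2@(3,1) a3@(0,0) a4@(1,0) a5@(0,0) a6@(3,1) a7@(5,1) | pheromone: 4 0 0 0 / 2 0 0 0 / 0 0 0 0 / 0 9 0 0 / 0 0 0 0 / 0 7 0 0
t=2: a0@(3,1) a1@(5,1) a2@(3,1) a3@(5,1) a4@(0,0) a5@(5,1) a6@(3,1) a7@(5,1) | pheromone: 5 0 0 0 / 1 0 0 0 / 0 0 0 0 / 0 14 0 0 / 0 0 0 0 / 0 14 0 0
t=3: a0@(3,1) a1@(5,1) a2@(3,1) a3@(5,1) a4@(5,1) a5@(5,1) a6@(3,1) a7@(5,1) | pheromone: 4 0 0 0 / 0 0 0 0 / 0 0 0 0 / 0 19 0 0 / 0 0 0 0 / 0 23 0 0
t=4: a0@(3,1) a1@(5,1) a2@(3,1) a3@(5,1) a4@(5,1) a5@(5,1) a6@(3,1) a7@(5,1) | pheromone: 3 0 0 0 / 0 0 0 0 / 0 0 0 0 / 0 24 0 0 / 0 0 0 0 / 0 32 0 0
t=5: a0@(3,1) a1@(5,1) a2@(3,1) a3@(5,1) a4@(5,1) a5@(5,1) a6@(3,1) a7@(5,1) | pheromone: 2 0 0 0 / 0 0 0 0 / 0 0 0 0 / 0 29 0 0 / 0 0 0 0 / 0 41 0 0
t=6: a0@(3,1) a1@(5,1) a2@(3,1) a3@(5,1) a4@(5,1) a5@(5,1) a6@(3,1) a7@(5,1) | pheromone: 1 0 0 0 / 0 0 0 0 / 0 0 0 0 / 0 34 0 0 / 0 0 0 0 / 0 50 0 0
t=7: a0@(3,1) a1@(5,1) a2@(3,1) a3@(5,1) a4@(5,1) a5@(5,1) a6@(3,1) a7@(5,1) | pheromone: 0 0 0 0 / 0 0 0 0 / 0 0 0 0 / 0 39 0 0 / 0 0 0 0 / 0 59 0 0

(5, 1)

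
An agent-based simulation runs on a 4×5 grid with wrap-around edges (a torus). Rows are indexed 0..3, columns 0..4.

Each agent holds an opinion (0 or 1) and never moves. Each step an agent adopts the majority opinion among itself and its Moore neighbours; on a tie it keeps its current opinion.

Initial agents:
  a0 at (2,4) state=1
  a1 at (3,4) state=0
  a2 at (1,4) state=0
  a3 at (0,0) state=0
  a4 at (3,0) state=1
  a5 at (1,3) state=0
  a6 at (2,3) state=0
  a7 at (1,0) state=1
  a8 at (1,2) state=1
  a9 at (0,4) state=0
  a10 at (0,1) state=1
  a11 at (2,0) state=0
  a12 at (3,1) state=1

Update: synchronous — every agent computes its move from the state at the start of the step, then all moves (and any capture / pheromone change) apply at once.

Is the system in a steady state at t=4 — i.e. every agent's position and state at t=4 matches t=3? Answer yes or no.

no

t=1: a0@(2,4):0 a1@(3,4):0 a2@(1,4):0 a3@(0,0):0 a4@(3,0):1 a5@(1,3):0 a6@(2,3):0 a7@(1,0):0 a8@(1,2):1 a9@(0,4):0 a10@(0,1):1 a11@(2,0):1 a12@(3,1):1
t=2: a0@(2,4):0 a1@(3,4):0 a2@(1,4):0 a3@(0,0):0 a4@(3,0):1 a5@(1,3):0 a6@(2,3):0 a7@(1,0):0 a8@(1,2):1 a9@(0,4):0 a10@(0,1):1 a11@(2,0):0 a12@(3,1):1
t=3: a0@(2,4):0 a1@(3,4):0 a2@(1,4):0 a3@(0,0):0 a4@(3,0):0 a5@(1,3):0 a6@(2,3):0 a7@(1,0):0 a8@(1,2):1 a9@(0,4):0 a10@(0,1):1 a11@(2,0):0 a12@(3,1):1
t=4: a0@(2,4):0 a1@(3,4):0 a2@(1,4):0 a3@(0,0):0 a4@(3,0):0 a5@(1,3):0 a6@(2,3):0 a7@(1,0):0 a8@(1,2):1 a9@(0,4):0 a10@(0,1):1 a11@(2,0):0 a12@(3,1):0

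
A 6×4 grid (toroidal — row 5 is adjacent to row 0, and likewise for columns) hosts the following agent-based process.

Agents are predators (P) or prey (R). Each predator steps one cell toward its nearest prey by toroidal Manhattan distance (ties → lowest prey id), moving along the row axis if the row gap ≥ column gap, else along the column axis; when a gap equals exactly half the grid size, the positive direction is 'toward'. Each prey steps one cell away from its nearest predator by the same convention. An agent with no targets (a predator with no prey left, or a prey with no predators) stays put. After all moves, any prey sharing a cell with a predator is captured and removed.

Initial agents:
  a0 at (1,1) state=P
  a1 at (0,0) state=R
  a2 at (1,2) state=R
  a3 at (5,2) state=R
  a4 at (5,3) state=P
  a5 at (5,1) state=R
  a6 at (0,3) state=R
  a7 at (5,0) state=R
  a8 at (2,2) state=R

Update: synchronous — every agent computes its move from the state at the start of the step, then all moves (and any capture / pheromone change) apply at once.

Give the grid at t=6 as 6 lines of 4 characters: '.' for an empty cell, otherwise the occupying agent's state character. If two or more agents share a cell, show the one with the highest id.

....
R..P
....
.R.R
..R.
RP..

t=1: a0@(1,2):P a1@(5,0):R a2@(1,3):R a3@(5,1):R a4@(5,2):P a5@(4,1):R a6@(1,3):R a7@(5,1):R a8@(3,2):R
t=2: a0@(1,3):P a1@(5,3):R a2@(1,0):R a3@(5,0):R a4@(5,1):P a5@(3,1):R a6@(1,0):R a7@(5,0):R a8@(4,2):R
t=3: a0@(1,0):P a1@(4,3):R a2@(1,1):R a3@(5,3):R a4@(5,0):P a5@(2,1):R a6@(1,1):R a7@(5,3):R a8@(3,2):R
t=4: a0@(1,1):P a1@(3,3):R a2@(1,2):R a3@(5,2):R a4@(5,3):P a5@(3,1):R a6@(1,2):R a7@(5,2):R a8@(4,2):R
t=5: a0@(1,2):P a1@(2,3):R a2@(1,3):R a3@(5,1):R a4@(5,2):P a5@(4,1):R a6@(1,3):R a7@(5,1):R a8@(3,2):R
t=6: a0@(1,3):P a1@(3,3):R a2@(1,0):R a3@(5,0):R a4@(5,1):P a5@(3,1):R a6@(1,0):R a7@(5,0):R a8@(4,2):R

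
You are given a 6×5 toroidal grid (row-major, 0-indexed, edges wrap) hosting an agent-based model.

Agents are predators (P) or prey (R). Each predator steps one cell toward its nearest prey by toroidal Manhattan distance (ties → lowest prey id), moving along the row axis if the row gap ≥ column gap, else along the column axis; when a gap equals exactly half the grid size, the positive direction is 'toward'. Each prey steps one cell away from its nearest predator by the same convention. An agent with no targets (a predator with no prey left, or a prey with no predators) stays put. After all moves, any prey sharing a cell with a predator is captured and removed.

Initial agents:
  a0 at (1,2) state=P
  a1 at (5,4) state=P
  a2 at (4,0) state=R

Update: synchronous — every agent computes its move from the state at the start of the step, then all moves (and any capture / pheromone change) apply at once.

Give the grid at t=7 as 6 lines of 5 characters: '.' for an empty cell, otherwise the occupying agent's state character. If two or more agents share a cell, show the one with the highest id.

t=1: a0@(2,2):P a1@(4,4):P a2@(3,0):R
t=2: a0@(2,1):P a1@(3,4):P a2@(2,0):R
t=3: a0@(2,0):P a1@(2,4):P
t=4: (unchanged — steady state)

.....
.....
P...P
.....
.....
.....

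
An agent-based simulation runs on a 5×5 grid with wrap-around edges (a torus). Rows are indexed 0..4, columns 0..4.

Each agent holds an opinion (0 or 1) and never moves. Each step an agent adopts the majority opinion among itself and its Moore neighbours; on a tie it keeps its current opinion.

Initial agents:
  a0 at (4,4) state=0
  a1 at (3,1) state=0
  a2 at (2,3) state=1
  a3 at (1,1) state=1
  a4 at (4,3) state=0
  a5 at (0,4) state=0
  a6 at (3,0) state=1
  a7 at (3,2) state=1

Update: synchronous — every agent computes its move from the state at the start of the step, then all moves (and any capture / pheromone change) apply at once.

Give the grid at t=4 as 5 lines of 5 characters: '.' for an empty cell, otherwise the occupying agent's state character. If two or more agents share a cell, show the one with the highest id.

....0
.1...
...1.
011..
...00

t=1: a0@(4,4):0 a1@(3,1):1 a2@(2,3):1 a3@(1,1):1 a4@(4,3):0 a5@(0,4):0 a6@(3,0):0 a7@(3,2):1
t=2: (unchanged — steady state)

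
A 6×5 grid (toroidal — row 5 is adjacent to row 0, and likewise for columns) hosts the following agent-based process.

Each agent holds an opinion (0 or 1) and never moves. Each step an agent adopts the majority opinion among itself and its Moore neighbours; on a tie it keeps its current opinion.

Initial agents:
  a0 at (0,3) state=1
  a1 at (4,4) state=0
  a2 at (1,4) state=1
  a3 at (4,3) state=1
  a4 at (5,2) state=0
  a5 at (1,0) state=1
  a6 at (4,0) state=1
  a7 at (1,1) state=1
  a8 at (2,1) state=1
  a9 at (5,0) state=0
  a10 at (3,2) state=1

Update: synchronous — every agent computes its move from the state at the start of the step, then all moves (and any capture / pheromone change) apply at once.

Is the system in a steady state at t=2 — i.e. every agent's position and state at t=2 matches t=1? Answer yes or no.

t=1: a0@(0,3):1 a1@(4,4):0 a2@(1,4):1 a3@(4,3):1 a4@(5,2):1 a5@(1,0):1 a6@(4,0):0 a7@(1,1):1 a8@(2,1):1 a9@(5,0):0 a10@(3,2):1
t=2: (unchanged — steady state)

yes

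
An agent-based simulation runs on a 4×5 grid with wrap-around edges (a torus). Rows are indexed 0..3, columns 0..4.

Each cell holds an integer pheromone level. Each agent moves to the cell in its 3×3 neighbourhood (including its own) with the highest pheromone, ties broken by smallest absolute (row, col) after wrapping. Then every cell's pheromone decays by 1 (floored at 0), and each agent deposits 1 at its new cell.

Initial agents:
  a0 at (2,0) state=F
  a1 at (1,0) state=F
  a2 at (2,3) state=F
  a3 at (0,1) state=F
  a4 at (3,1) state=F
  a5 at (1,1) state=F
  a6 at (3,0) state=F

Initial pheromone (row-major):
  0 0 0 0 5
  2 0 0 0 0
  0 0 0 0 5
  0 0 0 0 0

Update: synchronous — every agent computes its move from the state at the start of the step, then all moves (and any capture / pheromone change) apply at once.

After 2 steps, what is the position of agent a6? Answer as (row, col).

(0, 4)

t=1: a0@(2,4) a1@(0,4) a2@(2,4) a3@(1,0) a4@(0,0) a5@(1,0) a6@(0,4) | pheromone: 1 0 0 0 6 / 3 0 0 0 0 / 0 0 0 0 6 / 0 0 0 0 0
t=2: a0@(2,4) a1@(0,4) a2@(2,4) a3@(0,4) a4@(0,4) a5@(0,4) a6@(0,4) | pheromone: 0 0 0 0 10 / 2 0 0 0 0 / 0 0 0 0 7 / 0 0 0 0 0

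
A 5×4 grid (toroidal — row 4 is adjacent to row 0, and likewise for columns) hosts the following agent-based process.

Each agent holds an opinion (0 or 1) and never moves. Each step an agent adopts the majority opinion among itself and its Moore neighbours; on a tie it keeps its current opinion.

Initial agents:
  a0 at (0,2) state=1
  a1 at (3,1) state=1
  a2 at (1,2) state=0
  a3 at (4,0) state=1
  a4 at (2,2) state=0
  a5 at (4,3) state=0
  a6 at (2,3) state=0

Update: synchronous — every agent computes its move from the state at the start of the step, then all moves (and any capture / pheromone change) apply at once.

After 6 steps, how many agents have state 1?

t=1: a0@(0,2):0 a1@(3,1):1 a2@(1,2):0 a3@(4,0):1 a4@(2,2):0 a5@(4,3):1 a6@(2,3):0
t=2: (unchanged — steady state)

3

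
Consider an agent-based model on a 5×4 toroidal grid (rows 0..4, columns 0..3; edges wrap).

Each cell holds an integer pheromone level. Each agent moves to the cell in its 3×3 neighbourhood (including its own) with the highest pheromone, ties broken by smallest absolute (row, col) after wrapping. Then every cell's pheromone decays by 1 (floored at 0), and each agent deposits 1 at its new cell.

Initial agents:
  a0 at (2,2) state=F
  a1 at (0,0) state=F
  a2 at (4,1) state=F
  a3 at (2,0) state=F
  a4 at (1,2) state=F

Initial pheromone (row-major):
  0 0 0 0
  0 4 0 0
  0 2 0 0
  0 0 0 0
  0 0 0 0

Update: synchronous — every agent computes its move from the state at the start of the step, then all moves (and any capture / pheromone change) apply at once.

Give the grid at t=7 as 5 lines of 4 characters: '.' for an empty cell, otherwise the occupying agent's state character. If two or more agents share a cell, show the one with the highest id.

....
.F..
....
....
....

t=1: a0@(1,1) a1@(1,1) a2@(0,0) a3@(1,1) a4@(1,1) | pheromone: 1 0 0 0 / 0 7 0 0 / 0 1 0 0 / 0 0 0 0 / 0 0 0 0
t=2: a0@(1,1) a1@(1,1) a2@(1,1) a3@(1,1) a4@(1,1) | pheromone: 0 0 0 0 / 0 11 0 0 / 0 0 0 0 / 0 0 0 0 / 0 0 0 0
t=3: a0@(1,1) a1@(1,1) a2@(1,1) a3@(1,1) a4@(1,1) | pheromone: 0 0 0 0 / 0 15 0 0 / 0 0 0 0 / 0 0 0 0 / 0 0 0 0
t=4: a0@(1,1) a1@(1,1) a2@(1,1) a3@(1,1) a4@(1,1) | pheromone: 0 0 0 0 / 0 19 0 0 / 0 0 0 0 / 0 0 0 0 / 0 0 0 0
t=5: a0@(1,1) a1@(1,1) a2@(1,1) a3@(1,1) a4@(1,1) | pheromone: 0 0 0 0 / 0 23 0 0 / 0 0 0 0 / 0 0 0 0 / 0 0 0 0
t=6: a0@(1,1) a1@(1,1) a2@(1,1) a3@(1,1) a4@(1,1) | pheromone: 0 0 0 0 / 0 27 0 0 / 0 0 0 0 / 0 0 0 0 / 0 0 0 0
t=7: a0@(1,1) a1@(1,1) a2@(1,1) a3@(1,1) a4@(1,1) | pheromone: 0 0 0 0 / 0 31 0 0 / 0 0 0 0 / 0 0 0 0 / 0 0 0 0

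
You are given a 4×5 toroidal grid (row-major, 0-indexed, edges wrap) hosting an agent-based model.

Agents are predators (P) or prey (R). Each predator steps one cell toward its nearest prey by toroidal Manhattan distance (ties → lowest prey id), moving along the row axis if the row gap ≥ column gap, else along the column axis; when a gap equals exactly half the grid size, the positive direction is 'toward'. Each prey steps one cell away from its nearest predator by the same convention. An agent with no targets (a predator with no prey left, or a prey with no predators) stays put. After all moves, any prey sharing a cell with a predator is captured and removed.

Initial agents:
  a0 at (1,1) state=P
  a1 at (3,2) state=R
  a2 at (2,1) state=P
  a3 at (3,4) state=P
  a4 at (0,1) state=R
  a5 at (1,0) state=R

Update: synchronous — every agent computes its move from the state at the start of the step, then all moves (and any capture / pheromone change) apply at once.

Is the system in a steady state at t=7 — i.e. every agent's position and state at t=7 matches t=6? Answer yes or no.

t=1: a0@(0,1):P a1@(0,2):R a2@(3,1):P a3@(3,3):P a5@(1,4):R
t=2: a0@(0,2):P a2@(0,1):P a3@(0,3):P a5@(1,3):R
t=3: a0@(1,2):P a2@(0,2):P a3@(1,3):P a5@(2,3):R
t=4: a0@(2,2):P a2@(1,2):P a3@(2,3):P a5@(3,3):R
t=5: a0@(3,2):P a2@(2,2):P a3@(3,3):P a5@(0,3):R
t=6: a0@(0,2):P a2@(3,2):P a3@(0,3):P a5@(1,3):R
t=7: a0@(1,2):P a2@(0,2):P a3@(1,3):P a5@(2,3):R

no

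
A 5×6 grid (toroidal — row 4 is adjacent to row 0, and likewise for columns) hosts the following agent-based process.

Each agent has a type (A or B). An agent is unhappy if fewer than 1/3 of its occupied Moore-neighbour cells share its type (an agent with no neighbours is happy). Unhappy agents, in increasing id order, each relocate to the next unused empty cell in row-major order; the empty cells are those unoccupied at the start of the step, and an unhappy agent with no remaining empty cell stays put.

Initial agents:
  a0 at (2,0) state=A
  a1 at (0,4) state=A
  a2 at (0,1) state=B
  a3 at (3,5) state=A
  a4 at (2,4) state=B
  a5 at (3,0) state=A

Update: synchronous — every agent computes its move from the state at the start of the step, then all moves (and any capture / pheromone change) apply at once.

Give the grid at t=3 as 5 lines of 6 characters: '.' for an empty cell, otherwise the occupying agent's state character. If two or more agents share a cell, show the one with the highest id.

t=1: a0@(2,0):A a1@(0,4):A a2@(0,1):B a3@(3,5):A a4@(0,0):B a5@(3,0):A
t=2: (unchanged — steady state)

BB..A.
......
A.....
A....A
......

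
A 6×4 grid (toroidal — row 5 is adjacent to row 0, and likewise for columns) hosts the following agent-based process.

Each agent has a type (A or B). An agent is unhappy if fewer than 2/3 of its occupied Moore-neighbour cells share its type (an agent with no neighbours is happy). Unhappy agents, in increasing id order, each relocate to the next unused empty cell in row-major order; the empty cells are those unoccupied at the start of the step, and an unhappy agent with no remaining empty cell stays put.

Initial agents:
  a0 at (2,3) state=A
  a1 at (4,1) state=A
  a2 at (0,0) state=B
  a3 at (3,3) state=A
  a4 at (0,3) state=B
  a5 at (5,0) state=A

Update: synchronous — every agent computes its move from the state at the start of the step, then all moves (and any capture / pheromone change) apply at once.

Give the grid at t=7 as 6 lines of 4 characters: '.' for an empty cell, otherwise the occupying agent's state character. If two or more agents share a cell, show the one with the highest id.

.A..
BB.A
....
...A
.A..
....

t=1: a0@(2,3):A a1@(4,1):A a2@(0,1):B a3@(3,3):A a4@(0,2):B a5@(1,0):A
t=2: a0@(2,3):A a1@(4,1):A a2@(0,0):B a3@(3,3):A a4@(0,2):B a5@(0,3):A
t=3: a0@(2,3):A a1@(4,1):A a2@(0,1):B a3@(3,3):A a4@(1,0):B a5@(1,1):A
t=4: a0@(0,0):A a1@(4,1):A a2@(0,2):B a3@(3,3):A a4@(0,3):B a5@(1,2):A
t=5: a0@(0,1):A a1@(4,1):A a2@(1,0):B a3@(3,3):A a4@(1,1):B a5@(1,3):A
t=6: a0@(0,0):A a1@(4,1):A a2@(0,2):B a3@(3,3):A a4@(0,3):B a5@(1,2):A
t=7: a0@(0,1):A a1@(4,1):A a2@(1,0):B a3@(3,3):A a4@(1,1):B a5@(1,3):A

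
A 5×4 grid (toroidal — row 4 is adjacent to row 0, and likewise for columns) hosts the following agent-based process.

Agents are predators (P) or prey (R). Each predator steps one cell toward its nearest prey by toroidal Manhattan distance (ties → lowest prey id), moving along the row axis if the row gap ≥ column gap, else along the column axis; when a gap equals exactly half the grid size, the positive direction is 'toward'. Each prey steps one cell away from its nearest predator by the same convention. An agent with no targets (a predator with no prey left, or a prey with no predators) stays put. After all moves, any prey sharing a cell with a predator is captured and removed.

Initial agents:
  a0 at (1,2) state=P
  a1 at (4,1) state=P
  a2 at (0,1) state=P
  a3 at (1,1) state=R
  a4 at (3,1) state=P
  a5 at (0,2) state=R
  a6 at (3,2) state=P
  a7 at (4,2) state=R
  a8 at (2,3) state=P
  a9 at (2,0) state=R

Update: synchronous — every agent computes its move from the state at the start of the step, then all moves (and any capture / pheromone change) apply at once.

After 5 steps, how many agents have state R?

t=1: a0@(1,1):P a1@(4,2):P a2@(1,1):P a3@(1,0):R a4@(2,1):P a6@(4,2):P a7@(4,3):R a8@(2,0):P
t=2: a0@(1,0):P a1@(4,3):P a2@(1,0):P a3@(1,3):R a4@(1,1):P a6@(4,3):P a7@(4,0):R a8@(1,0):P
t=3: a0@(1,3):P a1@(4,0):P a2@(1,3):P a4@(1,2):P a6@(4,0):P a7@(4,1):R a8@(1,3):P
t=4: a0@(0,3):P a1@(4,1):P a2@(0,3):P a4@(0,2):P a6@(4,1):P a7@(4,2):R a8@(0,3):P
t=5: a0@(4,3):P a1@(4,2):P a2@(4,3):P a4@(4,2):P a6@(4,2):P a8@(4,3):P

0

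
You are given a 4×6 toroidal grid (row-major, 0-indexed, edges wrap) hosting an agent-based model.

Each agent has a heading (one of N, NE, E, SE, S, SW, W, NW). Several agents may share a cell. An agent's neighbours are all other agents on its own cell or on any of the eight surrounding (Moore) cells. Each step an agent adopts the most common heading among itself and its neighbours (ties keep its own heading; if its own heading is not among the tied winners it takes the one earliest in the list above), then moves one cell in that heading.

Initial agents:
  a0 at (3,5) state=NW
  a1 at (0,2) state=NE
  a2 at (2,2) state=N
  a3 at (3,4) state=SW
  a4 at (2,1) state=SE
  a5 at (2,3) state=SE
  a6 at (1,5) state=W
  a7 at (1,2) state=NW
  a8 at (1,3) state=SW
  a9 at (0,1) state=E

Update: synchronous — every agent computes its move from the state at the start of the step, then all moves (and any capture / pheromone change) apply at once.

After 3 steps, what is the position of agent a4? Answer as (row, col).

(1, 4)

t=1: a0@(2,4):NW a1@(3,3):NE a2@(3,3):SE a3@(0,3):SW a4@(3,2):SE a5@(3,2):SW a6@(1,4):W a7@(2,3):SE a8@(2,2):SW a9@(0,2):E
t=2: a0@(3,5):SE a1@(0,4):SE a2@(0,4):SE a3@(1,2):SW a4@(0,3):SE a5@(0,1):SW a6@(1,3):W a7@(3,4):SE a8@(3,3):SE a9@(1,3):SE
t=3: a0@(0,0):SE a1@(1,5):SE a2@(1,5):SE a3@(2,1):SW a4@(1,4):SE a5@(1,0):SW a6@(2,4):SE a7@(0,5):SE a8@(0,4):SE a9@(2,4):SE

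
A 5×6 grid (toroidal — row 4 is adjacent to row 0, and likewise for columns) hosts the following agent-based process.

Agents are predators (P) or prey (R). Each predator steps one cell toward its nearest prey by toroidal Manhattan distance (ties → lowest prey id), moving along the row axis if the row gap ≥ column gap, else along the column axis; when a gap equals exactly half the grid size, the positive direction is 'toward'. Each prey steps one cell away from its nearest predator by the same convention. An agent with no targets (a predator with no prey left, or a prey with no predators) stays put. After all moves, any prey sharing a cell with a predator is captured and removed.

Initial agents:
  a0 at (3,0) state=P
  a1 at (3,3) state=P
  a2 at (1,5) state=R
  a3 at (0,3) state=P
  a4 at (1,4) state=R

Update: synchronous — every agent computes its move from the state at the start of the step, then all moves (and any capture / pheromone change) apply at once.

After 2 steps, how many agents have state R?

1

t=1: a0@(2,0):P a1@(2,3):P a2@(0,5):R a3@(1,3):P a4@(2,4):R
t=2: a0@(2,5):P a1@(2,4):P a2@(4,5):R a3@(2,3):P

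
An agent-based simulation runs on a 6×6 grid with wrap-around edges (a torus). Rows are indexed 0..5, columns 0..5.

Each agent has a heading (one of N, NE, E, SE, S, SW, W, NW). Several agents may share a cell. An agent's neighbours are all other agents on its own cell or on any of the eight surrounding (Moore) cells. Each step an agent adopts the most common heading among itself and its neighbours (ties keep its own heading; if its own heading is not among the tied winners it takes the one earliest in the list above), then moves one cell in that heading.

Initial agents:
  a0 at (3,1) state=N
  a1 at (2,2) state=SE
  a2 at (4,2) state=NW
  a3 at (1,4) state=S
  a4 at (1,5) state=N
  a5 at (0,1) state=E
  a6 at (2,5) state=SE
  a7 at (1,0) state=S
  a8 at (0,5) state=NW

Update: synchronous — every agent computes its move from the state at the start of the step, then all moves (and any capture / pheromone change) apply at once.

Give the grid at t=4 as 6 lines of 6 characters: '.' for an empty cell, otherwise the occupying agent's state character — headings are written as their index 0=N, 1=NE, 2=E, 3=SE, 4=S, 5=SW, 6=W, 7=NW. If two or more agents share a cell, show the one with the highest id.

t=1: a0@(2,1):N a1@(3,3):SE a2@(3,1):NW a3@(2,4):S a4@(2,5):S a5@(0,2):E a6@(3,5):S a7@(2,0):S a8@(1,5):S
t=2: a0@(1,1):N a1@(4,4):SE a2@(2,0):NW a3@(3,4):S a4@(3,5):S a5@(0,3):E a6@(4,5):S a7@(3,0):S a8@(2,5):S
t=3: a0@(0,1):N a1@(5,4):S a2@(3,0):S a3@(4,4):S a4@(4,5):S a5@(0,4):E a6@(5,5):S a7@(4,0):S a8@(3,5):S
t=4: a0@(5,1):N a1@(0,4):S a2@(4,0):S a3@(5,4):S a4@(5,5):S a5@(1,4):S a6@(0,5):S a7@(5,0):S a8@(4,5):S

....44
....4.
......
......
4....4
40..44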